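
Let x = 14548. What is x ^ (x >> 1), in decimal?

9406

x = 11100011010100 = 14548
x>>1 = 01110001101010
XOR  = 10010010111110 = 9406
(x ^ (x >> 1) gives the standard binary-reflected Gray code of x.)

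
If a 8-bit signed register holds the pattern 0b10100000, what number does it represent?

pattern = 10100000 (MSB is 1 ⇒ negative)
Invert: 01011111, add 1 → 01100000 = 96, so the value is -96.
(Equivalently: 160 - 2^8 = 160 - 256 = -96.)

-96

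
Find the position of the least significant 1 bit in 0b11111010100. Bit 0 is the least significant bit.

2

0b11111010100 = 11111010100
Trailing zeros: 2, so the lowest set bit is bit 2 (value 4).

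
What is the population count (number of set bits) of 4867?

4867 = 1001100000011
Count the 1s: 1 + 1 + 1 + 1 + 1 = 5

5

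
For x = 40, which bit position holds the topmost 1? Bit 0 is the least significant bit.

40 = 101000
The topmost 1 is at position 5 (since 2^5 = 32 ≤ 40 < 64).

5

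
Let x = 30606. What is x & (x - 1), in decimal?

30604

x = 111011110001110 = 30606
x - 1 = 111011110001101
AND   = 111011110001100 = 30604
(x & (x - 1) clears the lowest set bit of x.)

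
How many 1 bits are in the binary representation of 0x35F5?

0x35F5 = 11010111110101
Count the 1s: 1 + 1 + 1 + 1 + 1 + 1 + 1 + 1 + 1 + 1 = 10

10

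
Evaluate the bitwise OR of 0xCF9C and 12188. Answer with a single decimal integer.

0xCF9C = 1100111110011100
12188 = 0010111110011100
 OR → 1110111110011100 = 61340

61340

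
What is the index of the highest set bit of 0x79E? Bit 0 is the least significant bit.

10

0x79E = 11110011110
The topmost 1 is at position 10 (since 2^10 = 1024 ≤ 1950 < 2048).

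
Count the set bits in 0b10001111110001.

n = 10001111110001
Count the 1s: 1 + 1 + 1 + 1 + 1 + 1 + 1 + 1 = 8

8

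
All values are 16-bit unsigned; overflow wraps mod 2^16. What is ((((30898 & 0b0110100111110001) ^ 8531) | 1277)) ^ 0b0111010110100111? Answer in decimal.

14424

30898 = 0111100010110010
0b0110100111110001 = 0110100111110001
→ & → 0110100010110000 = 26800
8531 = 0010000101010011
→ ^ → 0100100111100011 = 18915
1277 = 0000010011111101
→ | → 0100110111111111 = 19967
0b0111010110100111 = 0111010110100111
→ ^ → 0011100001011000 = 14424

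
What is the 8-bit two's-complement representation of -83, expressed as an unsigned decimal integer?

173

83 in 8 bits: 01010011
Invert: 10101100
Add 1:  10101101 = 173
(Check: 2^8 - 83 = 256 - 83 = 173.)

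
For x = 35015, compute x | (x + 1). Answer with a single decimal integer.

35023

x = 1000100011000111 = 35015
x + 1 = 1000100011001000
OR    = 1000100011001111 = 35023
(x | (x + 1) sets the lowest cleared bit.)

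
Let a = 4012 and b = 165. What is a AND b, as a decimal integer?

164

4012 = 111110101100
165 = 000010100101
AND → 000010100100 = 164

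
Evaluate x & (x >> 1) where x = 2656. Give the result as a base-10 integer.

32

x = 101001100000 = 2656
x>>1 = 010100110000
AND  = 000000100000 = 32
(x & (x >> 1) has a 1 wherever x has two consecutive 1 bits.)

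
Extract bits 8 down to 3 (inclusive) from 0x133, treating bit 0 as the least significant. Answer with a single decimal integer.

v = 100110011
Shift right by 3: 100110
Mask low 6 bits: 100110 = 38

38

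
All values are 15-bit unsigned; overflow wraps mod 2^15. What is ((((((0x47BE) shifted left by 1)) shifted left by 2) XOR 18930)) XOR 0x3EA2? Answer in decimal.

19104

0x47BE = 100011110111110
→ shifted left by 1 (mod 2^15) → 000111101111100 = 3964
→ shifted left by 2 (mod 2^15) → 011110111110000 = 15856
18930 = 100100111110010
→ XOR → 111010000000010 = 29698
0x3EA2 = 011111010100010
→ XOR → 100101010100000 = 19104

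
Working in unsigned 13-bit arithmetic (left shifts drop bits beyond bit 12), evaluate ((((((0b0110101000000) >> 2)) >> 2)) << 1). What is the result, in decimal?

424

0b0110101000000 = 0110101000000
→ >> 2 → 0001101010000 = 848
→ >> 2 → 0000011010100 = 212
→ << 1 (mod 2^13) → 0000110101000 = 424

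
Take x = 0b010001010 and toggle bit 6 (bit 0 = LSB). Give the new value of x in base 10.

x = 010001010
bit 6 is currently 0; toggle it via x ^ (1 << 6) = x ^ 64
→ 011001010 = 202

202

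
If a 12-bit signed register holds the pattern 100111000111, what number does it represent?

-1593

pattern = 100111000111 (MSB is 1 ⇒ negative)
Invert: 011000111000, add 1 → 011000111001 = 1593, so the value is -1593.
(Equivalently: 2503 - 2^12 = 2503 - 4096 = -1593.)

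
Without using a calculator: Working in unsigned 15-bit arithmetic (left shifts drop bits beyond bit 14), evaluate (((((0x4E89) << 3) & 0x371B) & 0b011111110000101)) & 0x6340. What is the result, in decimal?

8192

0x4E89 = 100111010001001
→ << 3 (mod 2^15) → 111010001001000 = 29768
0x371B = 011011100011011
→ & → 011010000001000 = 13320
0b011111110000101 = 011111110000101
→ & → 011010000000000 = 13312
0x6340 = 110001101000000
→ & → 010000000000000 = 8192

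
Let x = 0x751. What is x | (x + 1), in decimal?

1875

x = 11101010001 = 1873
x + 1 = 11101010010
OR    = 11101010011 = 1875
(x | (x + 1) sets the lowest cleared bit.)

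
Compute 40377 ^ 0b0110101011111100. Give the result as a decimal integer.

40377 = 1001110110111001
b = 0110101011111100
XOR → 1111011101000101 = 63301

63301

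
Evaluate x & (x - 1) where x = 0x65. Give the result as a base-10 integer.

100

x = 1100101 = 101
x - 1 = 1100100
AND   = 1100100 = 100
(x & (x - 1) clears the lowest set bit of x.)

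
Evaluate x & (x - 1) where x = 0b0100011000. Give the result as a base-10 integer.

272

x = 100011000 = 280
x - 1 = 100010111
AND   = 100010000 = 272
(x & (x - 1) clears the lowest set bit of x.)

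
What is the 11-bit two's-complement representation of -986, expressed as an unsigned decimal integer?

1062

986 in 11 bits: 01111011010
Invert: 10000100101
Add 1:  10000100110 = 1062
(Check: 2^11 - 986 = 2048 - 986 = 1062.)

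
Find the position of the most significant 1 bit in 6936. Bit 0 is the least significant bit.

12

6936 = 1101100011000
The topmost 1 is at position 12 (since 2^12 = 4096 ≤ 6936 < 8192).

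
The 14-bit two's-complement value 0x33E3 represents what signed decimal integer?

pattern = 11001111100011 (MSB is 1 ⇒ negative)
Invert: 00110000011100, add 1 → 00110000011101 = 3101, so the value is -3101.
(Equivalently: 13283 - 2^14 = 13283 - 16384 = -3101.)

-3101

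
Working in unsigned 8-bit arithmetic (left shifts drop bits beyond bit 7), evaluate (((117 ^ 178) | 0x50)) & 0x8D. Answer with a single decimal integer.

133

117 = 01110101
178 = 10110010
→ ^ → 11000111 = 199
0x50 = 01010000
→ | → 11010111 = 215
0x8D = 10001101
→ & → 10000101 = 133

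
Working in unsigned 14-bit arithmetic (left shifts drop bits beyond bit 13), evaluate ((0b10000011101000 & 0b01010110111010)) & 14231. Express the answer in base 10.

128

0b10000011101000 = 10000011101000
0b01010110111010 = 01010110111010
→ & → 00000010101000 = 168
14231 = 11011110010111
→ & → 00000010000000 = 128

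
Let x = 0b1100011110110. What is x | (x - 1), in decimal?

6391

x = 1100011110110 = 6390
x - 1 = 1100011110101
OR    = 1100011110111 = 6391
(x | (x - 1) sets all bits below the lowest set bit.)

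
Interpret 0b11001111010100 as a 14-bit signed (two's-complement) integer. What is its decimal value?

-3116

pattern = 11001111010100 (MSB is 1 ⇒ negative)
Invert: 00110000101011, add 1 → 00110000101100 = 3116, so the value is -3116.
(Equivalently: 13268 - 2^14 = 13268 - 16384 = -3116.)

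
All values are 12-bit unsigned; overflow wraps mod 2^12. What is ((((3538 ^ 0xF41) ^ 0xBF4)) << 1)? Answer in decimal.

3538 = 110111010010
0xF41 = 111101000001
→ ^ → 001010010011 = 659
0xBF4 = 101111110100
→ ^ → 100101100111 = 2407
→ << 1 (mod 2^12) → 001011001110 = 718

718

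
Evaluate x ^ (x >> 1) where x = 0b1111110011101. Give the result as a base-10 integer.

x = 1111110011101 = 8093
x>>1 = 0111111001110
XOR  = 1000001010011 = 4179
(x ^ (x >> 1) gives the standard binary-reflected Gray code of x.)

4179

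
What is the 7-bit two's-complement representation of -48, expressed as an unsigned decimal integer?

48 in 7 bits: 0110000
Invert: 1001111
Add 1:  1010000 = 80
(Check: 2^7 - 48 = 128 - 48 = 80.)

80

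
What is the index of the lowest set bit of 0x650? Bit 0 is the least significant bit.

4

0x650 = 11001010000
Trailing zeros: 4, so the lowest set bit is bit 4 (value 16).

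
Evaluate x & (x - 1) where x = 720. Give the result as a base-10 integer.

x = 1011010000 = 720
x - 1 = 1011001111
AND   = 1011000000 = 704
(x & (x - 1) clears the lowest set bit of x.)

704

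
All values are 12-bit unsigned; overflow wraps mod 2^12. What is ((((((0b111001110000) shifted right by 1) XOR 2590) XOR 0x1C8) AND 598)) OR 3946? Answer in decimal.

3950

0b111001110000 = 111001110000
→ shifted right by 1 → 011100111000 = 1848
2590 = 101000011110
→ XOR → 110100100110 = 3366
0x1C8 = 000111001000
→ XOR → 110011101110 = 3310
598 = 001001010110
→ AND → 000001000110 = 70
3946 = 111101101010
→ OR → 111101101110 = 3950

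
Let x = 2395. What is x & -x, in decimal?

x = 100101011011 = 2395
-x (two's complement) = …011010100101
AND   = 000000000001 = 1
(x & -x isolates the lowest set bit of x.)

1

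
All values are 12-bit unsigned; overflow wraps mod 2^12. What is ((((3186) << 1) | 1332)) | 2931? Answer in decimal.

3186 = 110001110010
→ << 1 (mod 2^12) → 100011100100 = 2276
1332 = 010100110100
→ | → 110111110100 = 3572
2931 = 101101110011
→ | → 111111110111 = 4087

4087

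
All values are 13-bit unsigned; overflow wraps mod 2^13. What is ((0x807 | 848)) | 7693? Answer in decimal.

8031

0x807 = 0100000000111
848 = 0001101010000
→ | → 0101101010111 = 2903
7693 = 1111000001101
→ | → 1111101011111 = 8031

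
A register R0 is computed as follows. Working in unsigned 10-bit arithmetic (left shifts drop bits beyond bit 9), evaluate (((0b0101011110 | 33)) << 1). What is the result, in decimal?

766

0b0101011110 = 0101011110
33 = 0000100001
→ | → 0101111111 = 383
→ << 1 (mod 2^10) → 1011111110 = 766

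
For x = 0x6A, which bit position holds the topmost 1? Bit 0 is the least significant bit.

0x6A = 1101010
The topmost 1 is at position 6 (since 2^6 = 64 ≤ 106 < 128).

6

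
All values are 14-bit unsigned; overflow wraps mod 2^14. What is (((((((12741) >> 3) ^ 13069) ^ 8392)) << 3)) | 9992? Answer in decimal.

12741 = 11000111000101
→ >> 3 → 00011000111000 = 1592
13069 = 11001100001101
→ ^ → 11010100110101 = 13621
8392 = 10000011001000
→ ^ → 01010111111101 = 5629
→ << 3 (mod 2^14) → 10111111101000 = 12264
9992 = 10011100001000
→ | → 10111111101000 = 12264

12264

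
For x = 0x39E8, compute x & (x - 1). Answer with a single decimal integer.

x = 11100111101000 = 14824
x - 1 = 11100111100111
AND   = 11100111100000 = 14816
(x & (x - 1) clears the lowest set bit of x.)

14816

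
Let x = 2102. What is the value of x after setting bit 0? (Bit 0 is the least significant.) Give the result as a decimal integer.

x = 0100000110110
bit 0 is currently 0; set it via x | (1 << 0) = x | 1
→ 0100000110111 = 2103

2103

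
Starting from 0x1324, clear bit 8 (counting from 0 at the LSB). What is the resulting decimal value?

x = 01001100100100
bit 8 is currently 1; clear it via x & ~(1 << 8) = x & ~256
→ 01001000100100 = 4644

4644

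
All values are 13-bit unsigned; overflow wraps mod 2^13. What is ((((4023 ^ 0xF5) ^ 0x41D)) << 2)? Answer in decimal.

4023 = 0111110110111
0xF5 = 0000011110101
→ ^ → 0111101000010 = 3906
0x41D = 0010000011101
→ ^ → 0101101011111 = 2911
→ << 2 (mod 2^13) → 0110101111100 = 3452

3452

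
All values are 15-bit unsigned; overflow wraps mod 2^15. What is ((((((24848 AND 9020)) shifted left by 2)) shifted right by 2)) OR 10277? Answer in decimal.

10549

24848 = 110000100010000
9020 = 010001100111100
→ AND → 010000100010000 = 8464
→ shifted left by 2 (mod 2^15) → 000010001000000 = 1088
→ shifted right by 2 → 000000100010000 = 272
10277 = 010100000100101
→ OR → 010100100110101 = 10549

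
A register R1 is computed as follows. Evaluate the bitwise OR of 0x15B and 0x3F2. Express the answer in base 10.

1019

0x15B = 0101011011
0x3F2 = 1111110010
 OR → 1111111011 = 1019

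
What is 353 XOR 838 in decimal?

353 = 0101100001
838 = 1101000110
XOR → 1000100111 = 551

551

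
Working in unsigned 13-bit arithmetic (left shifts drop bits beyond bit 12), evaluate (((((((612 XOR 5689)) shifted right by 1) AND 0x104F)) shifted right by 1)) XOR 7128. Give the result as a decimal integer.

7135

612 = 0001001100100
5689 = 1011000111001
→ XOR → 1010001011101 = 5213
→ shifted right by 1 → 0101000101110 = 2606
0x104F = 1000001001111
→ AND → 0000000001110 = 14
→ shifted right by 1 → 0000000000111 = 7
7128 = 1101111011000
→ XOR → 1101111011111 = 7135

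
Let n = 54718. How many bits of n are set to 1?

11

54718 = 1101010110111110
Count the 1s: 1 + 1 + 1 + 1 + 1 + 1 + 1 + 1 + 1 + 1 + 1 = 11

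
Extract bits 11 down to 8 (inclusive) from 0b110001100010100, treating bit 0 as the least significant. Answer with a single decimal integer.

3

v = 110001100010100
Shift right by 8: 1100011
Mask low 4 bits: 0011 = 3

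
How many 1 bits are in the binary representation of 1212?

6

1212 = 10010111100
Count the 1s: 1 + 1 + 1 + 1 + 1 + 1 = 6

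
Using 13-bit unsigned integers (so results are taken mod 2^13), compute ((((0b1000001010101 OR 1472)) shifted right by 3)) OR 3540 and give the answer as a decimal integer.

0b1000001010101 = 1000001010101
1472 = 0010111000000
→ OR → 1010111010101 = 5589
→ shifted right by 3 → 0001010111010 = 698
3540 = 0110111010100
→ OR → 0111111111110 = 4094

4094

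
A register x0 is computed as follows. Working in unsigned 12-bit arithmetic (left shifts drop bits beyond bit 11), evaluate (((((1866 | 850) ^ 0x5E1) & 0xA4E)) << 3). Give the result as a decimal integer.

80

1866 = 011101001010
850 = 001101010010
→ | → 011101011010 = 1882
0x5E1 = 010111100001
→ ^ → 001010111011 = 699
0xA4E = 101001001110
→ & → 001000001010 = 522
→ << 3 (mod 2^12) → 000001010000 = 80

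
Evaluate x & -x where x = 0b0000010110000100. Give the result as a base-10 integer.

4

x = 10110000100 = 1412
-x (two's complement) = …01001111100
AND   = 00000000100 = 4
(x & -x isolates the lowest set bit of x.)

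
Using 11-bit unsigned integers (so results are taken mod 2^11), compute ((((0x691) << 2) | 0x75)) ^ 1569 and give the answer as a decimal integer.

0x691 = 11010010001
→ << 2 (mod 2^11) → 01001000100 = 580
0x75 = 00001110101
→ | → 01001110101 = 629
1569 = 11000100001
→ ^ → 10001010100 = 1108

1108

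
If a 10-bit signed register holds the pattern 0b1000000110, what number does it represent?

-506

pattern = 1000000110 (MSB is 1 ⇒ negative)
Invert: 0111111001, add 1 → 0111111010 = 506, so the value is -506.
(Equivalently: 518 - 2^10 = 518 - 1024 = -506.)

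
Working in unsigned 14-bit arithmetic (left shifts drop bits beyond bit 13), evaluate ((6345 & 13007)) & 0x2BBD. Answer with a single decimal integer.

6345 = 01100011001001
13007 = 11001011001111
→ & → 01000011001001 = 4297
0x2BBD = 10101110111101
→ & → 00000010001001 = 137

137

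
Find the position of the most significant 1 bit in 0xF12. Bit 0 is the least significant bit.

11

0xF12 = 111100010010
The topmost 1 is at position 11 (since 2^11 = 2048 ≤ 3858 < 4096).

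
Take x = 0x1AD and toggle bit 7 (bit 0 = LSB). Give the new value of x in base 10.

x = 110101101
bit 7 is currently 1; toggle it via x ^ (1 << 7) = x ^ 128
→ 100101101 = 301

301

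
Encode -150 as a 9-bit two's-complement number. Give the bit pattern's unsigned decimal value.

150 in 9 bits: 010010110
Invert: 101101001
Add 1:  101101010 = 362
(Check: 2^9 - 150 = 512 - 150 = 362.)

362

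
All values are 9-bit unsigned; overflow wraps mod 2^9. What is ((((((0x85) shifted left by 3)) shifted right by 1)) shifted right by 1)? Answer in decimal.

10

0x85 = 010000101
→ shifted left by 3 (mod 2^9) → 000101000 = 40
→ shifted right by 1 → 000010100 = 20
→ shifted right by 1 → 000001010 = 10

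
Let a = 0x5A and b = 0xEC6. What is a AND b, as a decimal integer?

0x5A = 000001011010
0xEC6 = 111011000110
AND → 000001000010 = 66

66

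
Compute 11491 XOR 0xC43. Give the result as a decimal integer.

8352

11491 = 10110011100011
0xC43 = 00110001000011
XOR → 10000010100000 = 8352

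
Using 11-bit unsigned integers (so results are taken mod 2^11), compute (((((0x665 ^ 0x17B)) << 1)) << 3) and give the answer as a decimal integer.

480

0x665 = 11001100101
0x17B = 00101111011
→ ^ → 11100011110 = 1822
→ << 1 (mod 2^11) → 11000111100 = 1596
→ << 3 (mod 2^11) → 00111100000 = 480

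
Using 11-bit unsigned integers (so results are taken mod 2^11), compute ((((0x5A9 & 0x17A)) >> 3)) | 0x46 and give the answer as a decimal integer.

0x5A9 = 10110101001
0x17A = 00101111010
→ & → 00100101000 = 296
→ >> 3 → 00000100101 = 37
0x46 = 00001000110
→ | → 00001100111 = 103

103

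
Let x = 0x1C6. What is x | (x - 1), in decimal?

x = 111000110 = 454
x - 1 = 111000101
OR    = 111000111 = 455
(x | (x - 1) sets all bits below the lowest set bit.)

455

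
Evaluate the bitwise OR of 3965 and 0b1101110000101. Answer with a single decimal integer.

8189

3965 = 0111101111101
b = 1101110000101
 OR → 1111111111101 = 8189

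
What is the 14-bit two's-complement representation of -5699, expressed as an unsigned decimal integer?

10685

5699 in 14 bits: 01011001000011
Invert: 10100110111100
Add 1:  10100110111101 = 10685
(Check: 2^14 - 5699 = 16384 - 5699 = 10685.)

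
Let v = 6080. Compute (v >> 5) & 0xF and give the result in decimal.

v = 01011111000000
Shift right by 5: 010111110
Mask low 4 bits: 1110 = 14

14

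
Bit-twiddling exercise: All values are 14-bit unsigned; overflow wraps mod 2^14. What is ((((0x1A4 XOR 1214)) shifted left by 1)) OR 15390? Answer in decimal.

0x1A4 = 00000110100100
1214 = 00010010111110
→ XOR → 00010100011010 = 1306
→ shifted left by 1 (mod 2^14) → 00101000110100 = 2612
15390 = 11110000011110
→ OR → 11111000111110 = 15934

15934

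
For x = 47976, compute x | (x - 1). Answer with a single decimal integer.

47983

x = 1011101101101000 = 47976
x - 1 = 1011101101100111
OR    = 1011101101101111 = 47983
(x | (x - 1) sets all bits below the lowest set bit.)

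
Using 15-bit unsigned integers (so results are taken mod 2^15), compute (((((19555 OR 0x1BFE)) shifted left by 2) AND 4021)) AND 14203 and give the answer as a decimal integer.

1840

19555 = 100110001100011
0x1BFE = 001101111111110
→ OR → 101111111111111 = 24575
→ shifted left by 2 (mod 2^15) → 111111111111100 = 32764
4021 = 000111110110101
→ AND → 000111110110100 = 4020
14203 = 011011101111011
→ AND → 000011100110000 = 1840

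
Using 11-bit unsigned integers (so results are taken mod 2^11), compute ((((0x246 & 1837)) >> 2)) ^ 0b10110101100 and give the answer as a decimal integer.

0x246 = 01001000110
1837 = 11100101101
→ & → 01000000100 = 516
→ >> 2 → 00010000001 = 129
0b10110101100 = 10110101100
→ ^ → 10100101101 = 1325

1325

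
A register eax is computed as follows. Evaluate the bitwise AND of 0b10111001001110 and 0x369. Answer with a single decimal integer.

584

a = 10111001001110
0x369 = 00001101101001
AND → 00001001001000 = 584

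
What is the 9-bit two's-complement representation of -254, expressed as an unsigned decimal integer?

258

254 in 9 bits: 011111110
Invert: 100000001
Add 1:  100000010 = 258
(Check: 2^9 - 254 = 512 - 254 = 258.)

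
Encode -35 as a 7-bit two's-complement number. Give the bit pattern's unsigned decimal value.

93

35 in 7 bits: 0100011
Invert: 1011100
Add 1:  1011101 = 93
(Check: 2^7 - 35 = 128 - 35 = 93.)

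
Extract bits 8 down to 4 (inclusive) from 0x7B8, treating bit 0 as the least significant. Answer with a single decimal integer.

27

v = 0011110111000
Shift right by 4: 001111011
Mask low 5 bits: 11011 = 27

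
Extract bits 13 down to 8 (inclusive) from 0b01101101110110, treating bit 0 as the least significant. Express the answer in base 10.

v = 01101101110110
Shift right by 8: 011011
Mask low 6 bits: 011011 = 27

27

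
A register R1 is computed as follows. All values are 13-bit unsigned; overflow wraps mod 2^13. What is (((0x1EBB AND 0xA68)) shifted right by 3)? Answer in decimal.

325

0x1EBB = 1111010111011
0xA68 = 0101001101000
→ AND → 0101000101000 = 2600
→ shifted right by 3 → 0000101000101 = 325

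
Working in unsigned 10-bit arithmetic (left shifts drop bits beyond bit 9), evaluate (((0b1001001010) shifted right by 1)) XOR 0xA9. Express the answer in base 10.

396

0b1001001010 = 1001001010
→ shifted right by 1 → 0100100101 = 293
0xA9 = 0010101001
→ XOR → 0110001100 = 396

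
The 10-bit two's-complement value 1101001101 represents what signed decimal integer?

pattern = 1101001101 (MSB is 1 ⇒ negative)
Invert: 0010110010, add 1 → 0010110011 = 179, so the value is -179.
(Equivalently: 845 - 2^10 = 845 - 1024 = -179.)

-179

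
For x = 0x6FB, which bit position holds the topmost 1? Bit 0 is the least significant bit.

0x6FB = 11011111011
The topmost 1 is at position 10 (since 2^10 = 1024 ≤ 1787 < 2048).

10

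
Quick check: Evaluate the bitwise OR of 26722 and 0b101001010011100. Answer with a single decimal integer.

31486

26722 = 110100001100010
b = 101001010011100
 OR → 111101011111110 = 31486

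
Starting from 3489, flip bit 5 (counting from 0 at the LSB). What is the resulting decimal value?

3457

x = 0110110100001
bit 5 is currently 1; toggle it via x ^ (1 << 5) = x ^ 32
→ 0110110000001 = 3457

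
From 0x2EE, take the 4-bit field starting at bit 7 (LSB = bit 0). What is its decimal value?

v = 01011101110
Shift right by 7: 0101
Mask low 4 bits: 0101 = 5

5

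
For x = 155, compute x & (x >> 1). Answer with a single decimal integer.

x = 10011011 = 155
x>>1 = 01001101
AND  = 00001001 = 9
(x & (x >> 1) has a 1 wherever x has two consecutive 1 bits.)

9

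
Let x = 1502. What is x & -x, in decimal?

x = 10111011110 = 1502
-x (two's complement) = …01000100010
AND   = 00000000010 = 2
(x & -x isolates the lowest set bit of x.)

2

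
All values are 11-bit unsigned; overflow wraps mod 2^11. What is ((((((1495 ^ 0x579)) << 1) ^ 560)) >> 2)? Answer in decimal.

1495 = 10111010111
0x579 = 10101111001
→ ^ → 00010101110 = 174
→ << 1 (mod 2^11) → 00101011100 = 348
560 = 01000110000
→ ^ → 01101101100 = 876
→ >> 2 → 00011011011 = 219

219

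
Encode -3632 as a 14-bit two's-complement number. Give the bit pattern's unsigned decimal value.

3632 in 14 bits: 00111000110000
Invert: 11000111001111
Add 1:  11000111010000 = 12752
(Check: 2^14 - 3632 = 16384 - 3632 = 12752.)

12752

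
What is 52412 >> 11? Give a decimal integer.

52412 = 1100110010111100
shift right by 11 → 0000000000011001 = 25
(equivalently, floor(52412 / 2048))

25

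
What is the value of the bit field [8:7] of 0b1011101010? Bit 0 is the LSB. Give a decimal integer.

v = 1011101010
Shift right by 7: 101
Mask low 2 bits: 01 = 1

1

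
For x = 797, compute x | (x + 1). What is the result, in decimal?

x = 1100011101 = 797
x + 1 = 1100011110
OR    = 1100011111 = 799
(x | (x + 1) sets the lowest cleared bit.)

799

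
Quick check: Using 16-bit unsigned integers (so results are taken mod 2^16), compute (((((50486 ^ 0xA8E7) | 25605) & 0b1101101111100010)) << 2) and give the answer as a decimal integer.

50486 = 1100010100110110
0xA8E7 = 1010100011100111
→ ^ → 0110110111010001 = 28113
25605 = 0110010000000101
→ | → 0110110111010101 = 28117
0b1101101111100010 = 1101101111100010
→ & → 0100100111000000 = 18880
→ << 2 (mod 2^16) → 0010011100000000 = 9984

9984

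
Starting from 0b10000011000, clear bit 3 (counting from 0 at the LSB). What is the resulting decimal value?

1040

x = 10000011000
bit 3 is currently 1; clear it via x & ~(1 << 3) = x & ~8
→ 10000010000 = 1040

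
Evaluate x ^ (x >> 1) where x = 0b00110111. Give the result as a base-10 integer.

44

x = 110111 = 55
x>>1 = 011011
XOR  = 101100 = 44
(x ^ (x >> 1) gives the standard binary-reflected Gray code of x.)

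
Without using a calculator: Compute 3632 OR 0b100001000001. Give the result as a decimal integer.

3632 = 111000110000
b = 100001000001
 OR → 111001110001 = 3697

3697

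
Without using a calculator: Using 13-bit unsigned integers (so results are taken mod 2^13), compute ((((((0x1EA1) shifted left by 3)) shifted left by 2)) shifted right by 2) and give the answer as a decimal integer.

0x1EA1 = 1111010100001
→ shifted left by 3 (mod 2^13) → 1010100001000 = 5384
→ shifted left by 2 (mod 2^13) → 1010000100000 = 5152
→ shifted right by 2 → 0010100001000 = 1288

1288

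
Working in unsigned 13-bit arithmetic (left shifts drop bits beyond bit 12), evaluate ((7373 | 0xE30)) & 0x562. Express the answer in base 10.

1120

7373 = 1110011001101
0xE30 = 0111000110000
→ | → 1111011111101 = 7933
0x562 = 0010101100010
→ & → 0010001100000 = 1120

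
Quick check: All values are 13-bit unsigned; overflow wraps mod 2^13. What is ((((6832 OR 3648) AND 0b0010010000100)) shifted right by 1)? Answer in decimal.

576

6832 = 1101010110000
3648 = 0111001000000
→ OR → 1111011110000 = 7920
0b0010010000100 = 0010010000100
→ AND → 0010010000000 = 1152
→ shifted right by 1 → 0001001000000 = 576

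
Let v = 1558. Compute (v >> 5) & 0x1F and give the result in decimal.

v = 11000010110
Shift right by 5: 110000
Mask low 5 bits: 10000 = 16

16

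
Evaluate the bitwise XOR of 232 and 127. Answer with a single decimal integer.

151

232 = 11101000
127 = 01111111
XOR → 10010111 = 151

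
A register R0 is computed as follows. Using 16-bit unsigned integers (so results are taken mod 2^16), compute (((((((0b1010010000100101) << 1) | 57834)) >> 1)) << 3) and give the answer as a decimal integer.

42920

0b1010010000100101 = 1010010000100101
→ << 1 (mod 2^16) → 0100100001001010 = 18506
57834 = 1110000111101010
→ | → 1110100111101010 = 59882
→ >> 1 → 0111010011110101 = 29941
→ << 3 (mod 2^16) → 1010011110101000 = 42920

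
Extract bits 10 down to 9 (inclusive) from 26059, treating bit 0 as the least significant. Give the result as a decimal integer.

2

v = 0110010111001011
Shift right by 9: 0110010
Mask low 2 bits: 10 = 2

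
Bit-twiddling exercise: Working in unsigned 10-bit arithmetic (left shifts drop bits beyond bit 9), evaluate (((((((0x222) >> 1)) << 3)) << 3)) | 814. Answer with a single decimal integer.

0x222 = 1000100010
→ >> 1 → 0100010001 = 273
→ << 3 (mod 2^10) → 0010001000 = 136
→ << 3 (mod 2^10) → 0001000000 = 64
814 = 1100101110
→ | → 1101101110 = 878

878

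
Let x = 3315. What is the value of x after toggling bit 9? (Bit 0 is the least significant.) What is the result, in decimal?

x = 110011110011
bit 9 is currently 0; toggle it via x ^ (1 << 9) = x ^ 512
→ 111011110011 = 3827

3827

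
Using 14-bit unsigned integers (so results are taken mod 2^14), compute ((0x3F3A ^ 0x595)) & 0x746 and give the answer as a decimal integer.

0x3F3A = 11111100111010
0x595 = 00010110010101
→ ^ → 11101010101111 = 15023
0x746 = 00011101000110
→ & → 00001000000110 = 518

518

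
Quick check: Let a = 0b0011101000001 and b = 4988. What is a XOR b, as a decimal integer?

a = 0011101000001
4988 = 1001101111100
XOR → 1010000111101 = 5181

5181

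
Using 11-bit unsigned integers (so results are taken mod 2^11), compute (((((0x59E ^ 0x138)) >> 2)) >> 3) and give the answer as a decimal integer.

37

0x59E = 10110011110
0x138 = 00100111000
→ ^ → 10010100110 = 1190
→ >> 2 → 00100101001 = 297
→ >> 3 → 00000100101 = 37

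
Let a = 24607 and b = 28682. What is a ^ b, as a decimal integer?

24607 = 110000000011111
28682 = 111000000001010
XOR → 001000000010101 = 4117

4117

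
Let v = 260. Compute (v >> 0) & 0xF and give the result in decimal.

v = 100000100
Shift right by 0: 100000100
Mask low 4 bits: 0100 = 4

4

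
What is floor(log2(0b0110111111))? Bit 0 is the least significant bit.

0b0110111111 = 110111111
The topmost 1 is at position 8 (since 2^8 = 256 ≤ 447 < 512).

8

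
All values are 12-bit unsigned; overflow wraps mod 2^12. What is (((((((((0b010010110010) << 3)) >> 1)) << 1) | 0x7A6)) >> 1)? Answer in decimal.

987

0b010010110010 = 010010110010
→ << 3 (mod 2^12) → 010110010000 = 1424
→ >> 1 → 001011001000 = 712
→ << 1 (mod 2^12) → 010110010000 = 1424
0x7A6 = 011110100110
→ | → 011110110110 = 1974
→ >> 1 → 001111011011 = 987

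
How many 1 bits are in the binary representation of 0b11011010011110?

n = 11011010011110
Count the 1s: 1 + 1 + 1 + 1 + 1 + 1 + 1 + 1 + 1 = 9

9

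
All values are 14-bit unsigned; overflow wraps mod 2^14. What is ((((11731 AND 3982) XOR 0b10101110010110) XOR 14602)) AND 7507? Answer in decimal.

7442

11731 = 10110111010011
3982 = 00111110001110
→ AND → 00110110000010 = 3458
0b10101110010110 = 10101110010110
→ XOR → 10011000010100 = 9748
14602 = 11100100001010
→ XOR → 01111100011110 = 7966
7507 = 01110101010011
→ AND → 01110100010010 = 7442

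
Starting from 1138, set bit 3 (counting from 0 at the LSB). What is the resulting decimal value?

1146

x = 010001110010
bit 3 is currently 0; set it via x | (1 << 3) = x | 8
→ 010001111010 = 1146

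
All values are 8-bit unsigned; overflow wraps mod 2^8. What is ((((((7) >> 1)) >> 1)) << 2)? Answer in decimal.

7 = 00000111
→ >> 1 → 00000011 = 3
→ >> 1 → 00000001 = 1
→ << 2 (mod 2^8) → 00000100 = 4

4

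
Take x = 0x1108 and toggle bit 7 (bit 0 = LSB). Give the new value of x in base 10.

x = 001000100001000
bit 7 is currently 0; toggle it via x ^ (1 << 7) = x ^ 128
→ 001000110001000 = 4488

4488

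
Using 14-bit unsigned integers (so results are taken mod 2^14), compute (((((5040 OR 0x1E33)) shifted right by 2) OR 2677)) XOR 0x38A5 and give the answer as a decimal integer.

14168

5040 = 01001110110000
0x1E33 = 01111000110011
→ OR → 01111110110011 = 8115
→ shifted right by 2 → 00011111101100 = 2028
2677 = 00101001110101
→ OR → 00111111111101 = 4093
0x38A5 = 11100010100101
→ XOR → 11011101011000 = 14168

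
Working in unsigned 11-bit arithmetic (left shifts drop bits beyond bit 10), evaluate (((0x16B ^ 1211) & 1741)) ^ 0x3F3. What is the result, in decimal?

0x16B = 00101101011
1211 = 10010111011
→ ^ → 10111010000 = 1488
1741 = 11011001101
→ & → 10011000000 = 1216
0x3F3 = 01111110011
→ ^ → 11100110011 = 1843

1843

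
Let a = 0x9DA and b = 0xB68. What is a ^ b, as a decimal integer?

690

0x9DA = 100111011010
0xB68 = 101101101000
XOR → 001010110010 = 690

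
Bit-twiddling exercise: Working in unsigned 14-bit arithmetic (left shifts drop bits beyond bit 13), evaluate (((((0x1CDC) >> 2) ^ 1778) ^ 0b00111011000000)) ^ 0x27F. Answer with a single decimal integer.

0x1CDC = 01110011011100
→ >> 2 → 00011100110111 = 1847
1778 = 00011011110010
→ ^ → 00000111000101 = 453
0b00111011000000 = 00111011000000
→ ^ → 00111100000101 = 3845
0x27F = 00001001111111
→ ^ → 00110101111010 = 3450

3450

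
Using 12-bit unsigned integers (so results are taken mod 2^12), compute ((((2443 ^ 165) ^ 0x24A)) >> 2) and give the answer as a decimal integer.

2443 = 100110001011
165 = 000010100101
→ ^ → 100100101110 = 2350
0x24A = 001001001010
→ ^ → 101101100100 = 2916
→ >> 2 → 001011011001 = 729

729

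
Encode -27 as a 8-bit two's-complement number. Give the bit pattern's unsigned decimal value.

229

27 in 8 bits: 00011011
Invert: 11100100
Add 1:  11100101 = 229
(Check: 2^8 - 27 = 256 - 27 = 229.)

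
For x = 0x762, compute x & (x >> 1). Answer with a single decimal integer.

x = 11101100010 = 1890
x>>1 = 01110110001
AND  = 01100100000 = 800
(x & (x >> 1) has a 1 wherever x has two consecutive 1 bits.)

800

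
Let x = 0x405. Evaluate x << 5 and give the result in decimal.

0x405 = 0000010000000101
shift left by 5 → 1000000010100000 = 32928
(equivalently, 1029 × 2^5 = 1029 × 32)

32928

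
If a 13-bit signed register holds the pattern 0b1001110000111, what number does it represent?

-3193

pattern = 1001110000111 (MSB is 1 ⇒ negative)
Invert: 0110001111000, add 1 → 0110001111001 = 3193, so the value is -3193.
(Equivalently: 4999 - 2^13 = 4999 - 8192 = -3193.)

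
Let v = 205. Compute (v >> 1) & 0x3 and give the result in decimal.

v = 11001101
Shift right by 1: 1100110
Mask low 2 bits: 10 = 2

2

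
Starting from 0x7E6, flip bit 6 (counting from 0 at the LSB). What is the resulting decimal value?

1958

x = 011111100110
bit 6 is currently 1; toggle it via x ^ (1 << 6) = x ^ 64
→ 011110100110 = 1958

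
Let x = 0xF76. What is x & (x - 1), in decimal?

3956

x = 111101110110 = 3958
x - 1 = 111101110101
AND   = 111101110100 = 3956
(x & (x - 1) clears the lowest set bit of x.)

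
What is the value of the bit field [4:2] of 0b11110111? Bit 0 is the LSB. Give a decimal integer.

5

v = 11110111
Shift right by 2: 111101
Mask low 3 bits: 101 = 5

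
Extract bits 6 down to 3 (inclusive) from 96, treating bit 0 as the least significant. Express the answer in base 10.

12

v = 00001100000
Shift right by 3: 00001100
Mask low 4 bits: 1100 = 12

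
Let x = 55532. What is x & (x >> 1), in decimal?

18532

x = 1101100011101100 = 55532
x>>1 = 0110110001110110
AND  = 0100100001100100 = 18532
(x & (x >> 1) has a 1 wherever x has two consecutive 1 bits.)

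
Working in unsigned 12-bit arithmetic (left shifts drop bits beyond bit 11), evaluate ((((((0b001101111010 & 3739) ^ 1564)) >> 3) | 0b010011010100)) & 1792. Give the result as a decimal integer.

1024

0b001101111010 = 001101111010
3739 = 111010011011
→ & → 001000011010 = 538
1564 = 011000011100
→ ^ → 010000000110 = 1030
→ >> 3 → 000010000000 = 128
0b010011010100 = 010011010100
→ | → 010011010100 = 1236
1792 = 011100000000
→ & → 010000000000 = 1024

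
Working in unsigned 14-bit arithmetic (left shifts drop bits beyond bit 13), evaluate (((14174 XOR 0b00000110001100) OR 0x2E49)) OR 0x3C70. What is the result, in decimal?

16123

14174 = 11011101011110
0b00000110001100 = 00000110001100
→ XOR → 11011011010010 = 14034
0x2E49 = 10111001001001
→ OR → 11111011011011 = 16091
0x3C70 = 11110001110000
→ OR → 11111011111011 = 16123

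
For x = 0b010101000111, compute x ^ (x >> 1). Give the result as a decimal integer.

x = 10101000111 = 1351
x>>1 = 01010100011
XOR  = 11111100100 = 2020
(x ^ (x >> 1) gives the standard binary-reflected Gray code of x.)

2020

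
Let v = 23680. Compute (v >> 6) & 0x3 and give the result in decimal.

v = 101110010000000
Shift right by 6: 101110010
Mask low 2 bits: 10 = 2

2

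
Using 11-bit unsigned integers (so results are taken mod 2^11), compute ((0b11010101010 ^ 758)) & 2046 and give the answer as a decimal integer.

1116

0b11010101010 = 11010101010
758 = 01011110110
→ ^ → 10001011100 = 1116
2046 = 11111111110
→ & → 10001011100 = 1116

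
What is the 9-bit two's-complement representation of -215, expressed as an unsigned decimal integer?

215 in 9 bits: 011010111
Invert: 100101000
Add 1:  100101001 = 297
(Check: 2^9 - 215 = 512 - 215 = 297.)

297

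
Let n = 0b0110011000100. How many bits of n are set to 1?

5

n = 110011000100
Count the 1s: 1 + 1 + 1 + 1 + 1 = 5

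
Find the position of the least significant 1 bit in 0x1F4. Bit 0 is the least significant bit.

2

0x1F4 = 111110100
Trailing zeros: 2, so the lowest set bit is bit 2 (value 4).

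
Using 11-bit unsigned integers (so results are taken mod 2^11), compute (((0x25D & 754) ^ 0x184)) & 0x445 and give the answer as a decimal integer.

68

0x25D = 01001011101
754 = 01011110010
→ & → 01001010000 = 592
0x184 = 00110000100
→ ^ → 01111010100 = 980
0x445 = 10001000101
→ & → 00001000100 = 68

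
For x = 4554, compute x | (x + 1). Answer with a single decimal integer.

x = 1000111001010 = 4554
x + 1 = 1000111001011
OR    = 1000111001011 = 4555
(x | (x + 1) sets the lowest cleared bit.)

4555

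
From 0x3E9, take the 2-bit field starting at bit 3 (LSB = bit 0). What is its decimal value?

1

v = 001111101001
Shift right by 3: 001111101
Mask low 2 bits: 01 = 1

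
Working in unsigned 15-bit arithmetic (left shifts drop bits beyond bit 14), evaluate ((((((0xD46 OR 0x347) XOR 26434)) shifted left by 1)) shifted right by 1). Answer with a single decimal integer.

0xD46 = 000110101000110
0x347 = 000001101000111
→ OR → 000111101000111 = 3911
26434 = 110011101000010
→ XOR → 110100000000101 = 26629
→ shifted left by 1 (mod 2^15) → 101000000001010 = 20490
→ shifted right by 1 → 010100000000101 = 10245

10245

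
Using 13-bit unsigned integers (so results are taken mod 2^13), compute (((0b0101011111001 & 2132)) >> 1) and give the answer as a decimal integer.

1064

0b0101011111001 = 0101011111001
2132 = 0100001010100
→ & → 0100001010000 = 2128
→ >> 1 → 0010000101000 = 1064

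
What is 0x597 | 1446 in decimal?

1463

0x597 = 10110010111
1446 = 10110100110
 OR → 10110110111 = 1463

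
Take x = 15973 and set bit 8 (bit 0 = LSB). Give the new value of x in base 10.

x = 11111001100101
bit 8 is currently 0; set it via x | (1 << 8) = x | 256
→ 11111101100101 = 16229

16229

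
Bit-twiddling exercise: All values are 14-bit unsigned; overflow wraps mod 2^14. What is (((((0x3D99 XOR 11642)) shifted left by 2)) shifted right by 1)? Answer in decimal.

0x3D99 = 11110110011001
11642 = 10110101111010
→ XOR → 01000011100011 = 4323
→ shifted left by 2 (mod 2^14) → 00001110001100 = 908
→ shifted right by 1 → 00000111000110 = 454

454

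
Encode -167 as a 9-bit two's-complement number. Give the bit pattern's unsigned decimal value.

345

167 in 9 bits: 010100111
Invert: 101011000
Add 1:  101011001 = 345
(Check: 2^9 - 167 = 512 - 167 = 345.)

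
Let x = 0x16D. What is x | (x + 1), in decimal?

x = 101101101 = 365
x + 1 = 101101110
OR    = 101101111 = 367
(x | (x + 1) sets the lowest cleared bit.)

367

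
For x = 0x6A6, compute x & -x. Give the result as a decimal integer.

2

x = 11010100110 = 1702
-x (two's complement) = …00101011010
AND   = 00000000010 = 2
(x & -x isolates the lowest set bit of x.)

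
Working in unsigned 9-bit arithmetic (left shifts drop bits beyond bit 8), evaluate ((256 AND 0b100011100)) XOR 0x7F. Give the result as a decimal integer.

256 = 100000000
0b100011100 = 100011100
→ AND → 100000000 = 256
0x7F = 001111111
→ XOR → 101111111 = 383

383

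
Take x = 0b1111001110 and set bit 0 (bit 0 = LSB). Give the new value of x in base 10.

975

x = 1111001110
bit 0 is currently 0; set it via x | (1 << 0) = x | 1
→ 1111001111 = 975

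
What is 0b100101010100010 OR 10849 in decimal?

27363

a = 100101010100010
10849 = 010101001100001
 OR → 110101011100011 = 27363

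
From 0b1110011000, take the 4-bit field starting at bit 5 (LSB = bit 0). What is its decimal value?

12

v = 1110011000
Shift right by 5: 11100
Mask low 4 bits: 1100 = 12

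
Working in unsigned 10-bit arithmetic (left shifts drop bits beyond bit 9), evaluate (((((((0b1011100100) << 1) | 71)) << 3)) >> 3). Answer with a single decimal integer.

79

0b1011100100 = 1011100100
→ << 1 (mod 2^10) → 0111001000 = 456
71 = 0001000111
→ | → 0111001111 = 463
→ << 3 (mod 2^10) → 1001111000 = 632
→ >> 3 → 0001001111 = 79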